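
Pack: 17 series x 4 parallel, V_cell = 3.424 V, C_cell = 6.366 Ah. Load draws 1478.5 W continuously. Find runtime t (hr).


Step 1: E_pack = Ns * V_cell * Np * C_cell = 17 * 3.424 * 4 * 6.366 = 1482.2 Wh
Step 2: t = E_pack / P = 1482.2 / 1478.5 = 1.003 hr

1.003 hr


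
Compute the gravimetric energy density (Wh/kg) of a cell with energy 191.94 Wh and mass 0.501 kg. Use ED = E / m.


Specific energy = 191.94 Wh / 0.501 kg = 383.1 Wh/kg

383.1 Wh/kg


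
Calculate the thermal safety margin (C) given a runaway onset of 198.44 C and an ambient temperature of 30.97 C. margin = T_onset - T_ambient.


margin = T_onset - T_ambient = 198.44 - 30.97 = 167.47 C

167.47 C


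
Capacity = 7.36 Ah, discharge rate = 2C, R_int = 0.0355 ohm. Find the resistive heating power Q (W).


Step 1: I = C_rate * capacity = 2 * 7.36 = 14.72 A
Step 2: Q = I^2 * R = 14.72^2 * 0.0355 = 216.68 * 0.0355 = 7.692 W

7.692 W


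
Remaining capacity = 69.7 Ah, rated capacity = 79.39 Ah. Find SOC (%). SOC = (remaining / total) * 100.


SOC% = 69.7 / 79.39 * 100 = 87.79%

87.79%


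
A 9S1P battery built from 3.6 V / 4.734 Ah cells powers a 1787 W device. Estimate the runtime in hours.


Step 1: E_pack = Ns * V_cell * Np * C_cell = 9 * 3.6 * 1 * 4.734 = 153.38 Wh
Step 2: t = E_pack / P = 153.38 / 1787 = 0.08583 hr

0.08583 hr


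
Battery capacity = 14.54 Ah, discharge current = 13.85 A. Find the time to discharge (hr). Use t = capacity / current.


Runtime = 14.54 Ah / 13.85 A = 1.050 hr

1.050 hr


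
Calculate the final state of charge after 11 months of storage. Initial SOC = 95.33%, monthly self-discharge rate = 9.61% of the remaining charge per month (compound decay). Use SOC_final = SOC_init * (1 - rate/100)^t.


decay = (1 - 9.61/100)^11 = 0.3291
SOC_final = 95.33 * 0.3291 = 31.37%

31.37%


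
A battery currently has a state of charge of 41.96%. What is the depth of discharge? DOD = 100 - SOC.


DOD = 100 - SOC = 100 - 41.96 = 58.04%

58.04%


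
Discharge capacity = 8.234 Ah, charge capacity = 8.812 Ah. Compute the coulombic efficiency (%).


Coulombic efficiency = 8.234/8.812 * 100% = 93.44%

93.44%


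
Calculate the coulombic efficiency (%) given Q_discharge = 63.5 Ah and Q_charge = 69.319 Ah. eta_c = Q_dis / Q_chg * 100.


eta_c = Q_dis / Q_chg * 100 = 63.5 / 69.319 * 100 = 91.61%

91.61%


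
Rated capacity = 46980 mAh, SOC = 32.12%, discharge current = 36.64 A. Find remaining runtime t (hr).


Convert: C_total = 46980 mAh = 46.98 Ah
Step 1: remaining = SOC/100 * C_total = 32.12/100 * 46.98 = 15.09 Ah
Step 2: t = remaining / I = 15.09 / 36.64 = 0.4118 hr

0.4118 hr


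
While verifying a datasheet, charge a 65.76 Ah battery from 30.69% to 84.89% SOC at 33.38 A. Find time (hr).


delta_Ah = 65.76 * (84.89 - 30.69) / 100 = 35.642 Ah
t = delta_Ah / I = 35.642 / 33.38 = 1.068 hr

1.068 hr


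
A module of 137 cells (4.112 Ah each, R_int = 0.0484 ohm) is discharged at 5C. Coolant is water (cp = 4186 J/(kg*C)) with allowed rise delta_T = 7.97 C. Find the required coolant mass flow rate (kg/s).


Step 1: I = 5 * 4.112 = 20.56 A
Step 2: Q_cell = I^2 * R = 20.56^2 * 0.0484 = 20.459 W
Step 3: Q_total = 137 * 20.459 = 2802.9 W
Step 4: m_dot = Q_total / (cp * dT) = 2802.9 / (4186 * 7.97) = 0.08401 kg/s

0.08401 kg/s


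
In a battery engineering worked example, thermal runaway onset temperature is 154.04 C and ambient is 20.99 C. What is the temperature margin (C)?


Safety margin = 154.04 C - 20.99 C = 133.05 C

133.05 C


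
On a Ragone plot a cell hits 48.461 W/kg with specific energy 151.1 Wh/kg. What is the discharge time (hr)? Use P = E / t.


t = E / P = 151.1 / 48.461 = 3.118 hr

3.118 hr


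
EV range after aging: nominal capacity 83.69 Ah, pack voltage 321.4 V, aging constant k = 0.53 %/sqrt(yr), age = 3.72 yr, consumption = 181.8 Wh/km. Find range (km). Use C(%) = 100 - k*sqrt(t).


Step 1: capacity retention = 100 - 0.53 * sqrt(3.72) = 100 - 0.53 * 1.9287 = 98.978%
Step 2: C_now = 83.69 * 98.978/100 = 82.835 Ah
Step 3: E_pack = V * C_now = 321.4 * 82.835 = 26623 Wh
Step 4: range = E_pack / consumption = 26623 / 181.8 = 146.4 km

146.4 km


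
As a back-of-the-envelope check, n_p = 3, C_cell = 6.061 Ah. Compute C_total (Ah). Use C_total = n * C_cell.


C_total = 3 * 6.061 = 18.183 Ah

18.183 Ah


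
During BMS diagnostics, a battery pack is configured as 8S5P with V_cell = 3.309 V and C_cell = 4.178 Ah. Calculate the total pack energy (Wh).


V_pack = 8 * 3.309 = 26.472 V
C_pack = 5 * 4.178 = 20.89 Ah
E = V_pack * C_pack = 26.472 * 20.89 = 553.0 Wh

553.0 Wh


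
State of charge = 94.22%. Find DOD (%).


DOD = 100 - SOC = 100 - 94.22 = 5.78%

5.78%


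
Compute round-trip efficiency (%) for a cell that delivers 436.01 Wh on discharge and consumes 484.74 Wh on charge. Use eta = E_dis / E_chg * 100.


Round-trip efficiency = 436.01/484.74 * 100% = 89.95%

89.95%


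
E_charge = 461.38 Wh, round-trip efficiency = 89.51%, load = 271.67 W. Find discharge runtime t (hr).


Step 1: E_discharge = eta/100 * E_charge = 89.51/100 * 461.38 = 412.98 Wh
Step 2: t = E_discharge / P = 412.98 / 271.67 = 1.520 hr

1.520 hr


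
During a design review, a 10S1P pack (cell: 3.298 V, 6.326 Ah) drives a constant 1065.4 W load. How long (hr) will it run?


Step 1: E_pack = Ns * V_cell * Np * C_cell = 10 * 3.298 * 1 * 6.326 = 208.63 Wh
Step 2: t = E_pack / P = 208.63 / 1065.4 = 0.1958 hr

0.1958 hr


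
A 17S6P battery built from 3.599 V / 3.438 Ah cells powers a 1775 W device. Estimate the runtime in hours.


Step 1: E_pack = Ns * V_cell * Np * C_cell = 17 * 3.599 * 6 * 3.438 = 1262.1 Wh
Step 2: t = E_pack / P = 1262.1 / 1775 = 0.7110 hr

0.7110 hr


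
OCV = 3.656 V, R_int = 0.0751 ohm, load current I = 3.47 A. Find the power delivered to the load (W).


Step 1: V_terminal = OCV - I*R = 3.656 - 3.47 * 0.0751 = 3.3954 V
Step 2: P_out = V_terminal * I = 3.3954 * 3.47 = 11.78 W

11.78 W


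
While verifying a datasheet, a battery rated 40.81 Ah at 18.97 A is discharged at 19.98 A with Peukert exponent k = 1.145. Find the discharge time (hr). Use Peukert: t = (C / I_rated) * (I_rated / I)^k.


Step 1: t_rated = C / I_rated = 40.81 / 18.97 = 2.1513 hr
Step 2: ratio = 18.97 / 19.98 = 0.94945
Step 3: ratio^k = 0.94945^1.145 = 0.94234
Step 4: t = t_rated * ratio^k = 2.1513 * 0.94234 = 2.027 hr

2.027 hr


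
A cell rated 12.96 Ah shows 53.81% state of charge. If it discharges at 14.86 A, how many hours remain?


Step 1: remaining = SOC/100 * C_total = 53.81/100 * 12.96 = 6.9738 Ah
Step 2: t = remaining / I = 6.9738 / 14.86 = 0.4693 hr

0.4693 hr


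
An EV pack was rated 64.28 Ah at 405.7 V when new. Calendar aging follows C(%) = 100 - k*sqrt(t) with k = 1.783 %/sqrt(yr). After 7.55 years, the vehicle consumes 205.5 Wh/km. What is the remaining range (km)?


Step 1: capacity retention = 100 - 1.783 * sqrt(7.55) = 100 - 1.783 * 2.7477 = 95.101%
Step 2: C_now = 64.28 * 95.101/100 = 61.131 Ah
Step 3: E_pack = V * C_now = 405.7 * 61.131 = 24801 Wh
Step 4: range = E_pack / consumption = 24801 / 205.5 = 120.7 km

120.7 km


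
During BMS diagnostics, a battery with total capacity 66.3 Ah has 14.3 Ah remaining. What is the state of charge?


SOC = (remaining / total) * 100 = (14.3 / 66.3) * 100 = 21.57%

21.57%


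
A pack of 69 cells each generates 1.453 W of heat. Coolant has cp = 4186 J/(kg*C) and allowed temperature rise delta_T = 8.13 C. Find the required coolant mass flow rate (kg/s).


Q_total = 69 * 1.453 = 100.26 W
m_dot = Q_total / (cp * dT) = 100.26 / (4186 * 8.13) = 0.002946 kg/s

0.002946 kg/s


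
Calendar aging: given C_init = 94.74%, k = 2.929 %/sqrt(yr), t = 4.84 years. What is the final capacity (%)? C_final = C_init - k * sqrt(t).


Step 1: sqrt(4.84 yr) = 2.2
Step 2: drop = 2.929 * 2.2 = 6.4438
Step 3: C_final = 94.74 - 6.4438 = 88.30%

88.30%


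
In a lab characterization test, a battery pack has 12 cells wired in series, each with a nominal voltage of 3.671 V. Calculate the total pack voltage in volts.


Series voltages add: 12 * 3.671 V = 44.052 V

44.052 V


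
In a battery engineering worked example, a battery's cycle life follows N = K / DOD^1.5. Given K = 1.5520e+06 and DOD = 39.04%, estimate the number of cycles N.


Step 1: DOD^1.5 = 39.04^1.5 = 243.93
Step 2: N = 1.5520e+06 / 243.93 = 6362 cycles

6362 cycles


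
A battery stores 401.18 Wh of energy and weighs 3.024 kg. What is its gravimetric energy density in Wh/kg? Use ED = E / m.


ED = E / m = 401.18 / 3.024 = 132.7 Wh/kg

132.7 Wh/kg


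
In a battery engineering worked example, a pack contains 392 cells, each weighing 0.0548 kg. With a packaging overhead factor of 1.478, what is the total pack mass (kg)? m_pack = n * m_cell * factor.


Cell mass sum = 392 * 0.0548 = 21.482 kg
With overhead 1.478: m_pack = 21.482 * 1.478 = 31.75 kg

31.75 kg


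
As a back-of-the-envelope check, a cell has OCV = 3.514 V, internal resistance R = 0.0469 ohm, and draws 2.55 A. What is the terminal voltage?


IR drop = 2.55 * 0.0469 = 0.1196 V
V = 3.514 - 0.1196 = 3.394 V

3.394 V


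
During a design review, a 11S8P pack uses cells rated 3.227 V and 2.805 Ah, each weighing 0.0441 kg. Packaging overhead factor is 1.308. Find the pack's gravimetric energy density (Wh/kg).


Step 1: V_pack = 11 * 3.227 = 35.497 V
Step 2: C_pack = 8 * 2.805 = 22.44 Ah
Step 3: E_pack = V_pack * C_pack = 35.497 * 22.44 = 796.55 Wh
Step 4: m_pack = 11 * 8 * 0.0441 * 1.308 = 5.0761 kg
Step 5: ED = E_pack / m_pack = 796.55 / 5.0761 = 156.9 Wh/kg

156.9 Wh/kg


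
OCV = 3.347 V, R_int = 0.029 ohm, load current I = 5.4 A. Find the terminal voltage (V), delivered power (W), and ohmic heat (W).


Step 1: V_terminal = OCV - I*R = 3.347 - 5.4 * 0.029 = 3.1904 V
Step 2: P_out = V_terminal * I = 3.1904 * 5.4 = 17.23 W
Step 3: Q = I^2 * R = 5.4^2 * 0.029 = 0.8456 W

V=3.1904 V, P=17.23 W, Q=0.8456 W


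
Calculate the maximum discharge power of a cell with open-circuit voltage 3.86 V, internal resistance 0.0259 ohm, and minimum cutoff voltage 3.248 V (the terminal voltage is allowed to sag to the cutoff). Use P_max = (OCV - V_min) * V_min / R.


P_max = (OCV - V_min) * V_min / R = (3.86 - 3.248) * 3.248 / 0.0259 = 0.612 * 3.248 / 0.0259 = 76.75 W

76.75 W


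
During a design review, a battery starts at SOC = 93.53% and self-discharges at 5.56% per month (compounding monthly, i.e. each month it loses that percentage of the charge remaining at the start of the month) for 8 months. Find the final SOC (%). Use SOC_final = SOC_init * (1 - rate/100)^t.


Monthly retention factor = 1 - 5.56/100 = 0.9444
Over 8 months: factor^8 = 0.63277
SOC_final = 93.53 * 0.63277 = 59.18%

59.18%


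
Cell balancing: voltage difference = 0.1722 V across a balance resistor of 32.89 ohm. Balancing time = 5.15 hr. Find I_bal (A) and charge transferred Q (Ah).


I_bal = dV / R = 0.1722 / 32.89 = 0.0052356 A
Q = I_bal * t = 0.0052356 * 5.15 = 0.02696 Ah

I=0.0052356 A, Q=0.02696 Ah


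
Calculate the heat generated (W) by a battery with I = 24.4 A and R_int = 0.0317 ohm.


I^2 = 595.36
Q = 595.36 * 0.0317 = 18.87 W

18.87 W


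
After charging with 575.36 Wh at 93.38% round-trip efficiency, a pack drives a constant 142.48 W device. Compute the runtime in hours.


Step 1: E_discharge = eta/100 * E_charge = 93.38/100 * 575.36 = 537.27 Wh
Step 2: t = E_discharge / P = 537.27 / 142.48 = 3.771 hr

3.771 hr


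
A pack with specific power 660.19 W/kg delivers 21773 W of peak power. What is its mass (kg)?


m = P / SP = 21773 / 660.19 = 32.98 kg

32.98 kg


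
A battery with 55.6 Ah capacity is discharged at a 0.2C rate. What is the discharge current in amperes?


I = C_rate * capacity = 0.2 * 55.6 = 11.12 A

11.12 A


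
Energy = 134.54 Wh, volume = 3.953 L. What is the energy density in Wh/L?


ED = E / V = 134.54 / 3.953 = 34.03 Wh/L

34.03 Wh/L


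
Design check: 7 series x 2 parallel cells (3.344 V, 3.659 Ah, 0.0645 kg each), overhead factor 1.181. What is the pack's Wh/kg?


Step 1: V_pack = 7 * 3.344 = 23.408 V
Step 2: C_pack = 2 * 3.659 = 7.318 Ah
Step 3: E_pack = V_pack * C_pack = 23.408 * 7.318 = 171.3 Wh
Step 4: m_pack = 7 * 2 * 0.0645 * 1.181 = 1.0664 kg
Step 5: ED = E_pack / m_pack = 171.3 / 1.0664 = 160.6 Wh/kg

160.6 Wh/kg


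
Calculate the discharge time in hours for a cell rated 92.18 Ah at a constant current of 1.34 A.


t = capacity / current = 92.18 / 1.34 = 68.79 hr

68.79 hr


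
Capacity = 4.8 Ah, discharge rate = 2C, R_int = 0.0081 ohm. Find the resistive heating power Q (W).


Step 1: I = C_rate * capacity = 2 * 4.8 = 9.6 A
Step 2: Q = I^2 * R = 9.6^2 * 0.0081 = 92.16 * 0.0081 = 0.7465 W

0.7465 W


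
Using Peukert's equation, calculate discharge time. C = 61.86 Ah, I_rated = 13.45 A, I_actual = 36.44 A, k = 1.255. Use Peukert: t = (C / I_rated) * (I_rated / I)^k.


t_rated = C / I_rated = 61.86 / 13.45 = 4.5993 hr
(I_rated/I)^k = (0.3691)^1.255 = 0.28626
t = t_rated * (I_rated/I)^k = 4.5993 * 0.28626 = 1.317 hr

1.317 hr


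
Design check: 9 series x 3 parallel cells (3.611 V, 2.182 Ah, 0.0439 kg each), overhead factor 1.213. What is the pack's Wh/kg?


Step 1: V_pack = 9 * 3.611 = 32.499 V
Step 2: C_pack = 3 * 2.182 = 6.546 Ah
Step 3: E_pack = V_pack * C_pack = 32.499 * 6.546 = 212.74 Wh
Step 4: m_pack = 9 * 3 * 0.0439 * 1.213 = 1.4378 kg
Step 5: ED = E_pack / m_pack = 212.74 / 1.4378 = 148.0 Wh/kg

148.0 Wh/kg


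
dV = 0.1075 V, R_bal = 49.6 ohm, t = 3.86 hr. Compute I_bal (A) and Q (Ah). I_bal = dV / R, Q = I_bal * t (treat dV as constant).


I_bal = dV / R = 0.1075 / 49.6 = 0.0021673 A
Q = I_bal * t = 0.0021673 * 3.86 = 0.008366 Ah

I=0.0021673 A, Q=0.008366 Ah


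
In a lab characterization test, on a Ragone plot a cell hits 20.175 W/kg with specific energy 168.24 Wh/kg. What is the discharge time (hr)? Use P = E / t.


t = E / P = 168.24 / 20.175 = 8.339 hr

8.339 hr


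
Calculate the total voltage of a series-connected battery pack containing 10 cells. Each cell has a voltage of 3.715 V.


With 10 cells in series at 3.715 V each, V_pack = 37.15 V

37.15 V


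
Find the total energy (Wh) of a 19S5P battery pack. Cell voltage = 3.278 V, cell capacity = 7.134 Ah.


E = Ns * Vcell * Np * Ccell = 19 * 3.278 * 5 * 7.134 = 2222 Wh

2222 Wh


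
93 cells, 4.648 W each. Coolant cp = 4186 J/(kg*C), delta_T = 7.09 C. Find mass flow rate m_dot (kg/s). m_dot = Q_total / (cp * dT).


Step 1: Total heat Q = 93 * 4.648 W = 432.26 W
Step 2: denom = cp * dT = 4186 * 7.09 = 29679
Step 3: m_dot = 432.26 / 29679 = 0.01456 kg/s

0.01456 kg/s


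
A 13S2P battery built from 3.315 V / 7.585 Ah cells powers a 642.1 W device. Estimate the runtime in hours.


Step 1: E_pack = Ns * V_cell * Np * C_cell = 13 * 3.315 * 2 * 7.585 = 653.75 Wh
Step 2: t = E_pack / P = 653.75 / 642.1 = 1.018 hr

1.018 hr


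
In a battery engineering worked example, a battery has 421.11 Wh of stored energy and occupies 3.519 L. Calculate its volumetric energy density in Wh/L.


Volumetric ED = 421.11 Wh / 3.519 L = 119.7 Wh/L

119.7 Wh/L


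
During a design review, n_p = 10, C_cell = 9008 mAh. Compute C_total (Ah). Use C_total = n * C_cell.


Convert: C_cell = 9008 mAh = 9.008 Ah
C_total = 10 * 9.008 = 90.08 Ah

90.08 Ah


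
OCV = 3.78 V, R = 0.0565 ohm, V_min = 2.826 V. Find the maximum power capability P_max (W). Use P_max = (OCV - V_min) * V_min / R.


dV = OCV - V_min = 0.954 V (so I_max = dV / R)
P_max = dV * V_min / R = 0.954 * 2.826 / 0.0565 = 47.72 W

47.72 W


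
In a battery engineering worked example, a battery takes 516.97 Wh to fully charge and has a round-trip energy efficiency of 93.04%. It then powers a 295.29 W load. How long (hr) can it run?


Step 1: E_discharge = eta/100 * E_charge = 93.04/100 * 516.97 = 480.99 Wh
Step 2: t = E_discharge / P = 480.99 / 295.29 = 1.629 hr

1.629 hr


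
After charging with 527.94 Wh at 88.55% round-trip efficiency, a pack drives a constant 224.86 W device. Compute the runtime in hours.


Step 1: E_discharge = eta/100 * E_charge = 88.55/100 * 527.94 = 467.49 Wh
Step 2: t = E_discharge / P = 467.49 / 224.86 = 2.079 hr

2.079 hr


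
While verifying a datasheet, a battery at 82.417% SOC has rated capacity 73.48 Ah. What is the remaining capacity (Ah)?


remaining = SOC / 100 * total = 82.417 / 100 * 73.48 = 60.56 Ah

60.56 Ah


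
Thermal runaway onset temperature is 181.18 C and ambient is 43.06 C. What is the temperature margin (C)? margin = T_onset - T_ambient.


margin = T_onset - T_ambient = 181.18 - 43.06 = 138.12 C

138.12 C


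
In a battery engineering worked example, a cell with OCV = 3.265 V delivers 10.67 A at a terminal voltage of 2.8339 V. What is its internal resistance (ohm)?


R = (OCV - V) / I = (3.265 - 2.8339) / 10.67 = 0.04040 ohm

0.04040 ohm


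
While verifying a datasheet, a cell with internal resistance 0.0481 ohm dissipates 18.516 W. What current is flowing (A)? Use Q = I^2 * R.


I = sqrt(Q / R) = sqrt(18.516 / 0.0481) = sqrt(384.95) = 19.62 A

19.62 A


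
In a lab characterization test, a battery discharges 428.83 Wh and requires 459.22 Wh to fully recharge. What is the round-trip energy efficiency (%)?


eta_e = E_dis / E_chg * 100 = 428.83 / 459.22 * 100 = 93.38%

93.38%


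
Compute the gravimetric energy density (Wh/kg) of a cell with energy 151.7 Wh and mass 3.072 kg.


Specific energy = 151.7 Wh / 3.072 kg = 49.38 Wh/kg

49.38 Wh/kg


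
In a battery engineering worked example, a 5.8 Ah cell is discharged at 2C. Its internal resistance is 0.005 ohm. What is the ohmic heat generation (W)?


Step 1: I = C_rate * capacity = 2 * 5.8 = 11.6 A
Step 2: Q = I^2 * R = 11.6^2 * 0.005 = 134.56 * 0.005 = 0.6728 W

0.6728 W


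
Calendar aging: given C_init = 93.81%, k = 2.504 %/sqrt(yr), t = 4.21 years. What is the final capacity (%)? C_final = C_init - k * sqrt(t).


Step 1: sqrt(4.21 yr) = 2.0518
Step 2: drop = 2.504 * 2.0518 = 5.1377
Step 3: C_final = 93.81 - 5.1377 = 88.67%

88.67%


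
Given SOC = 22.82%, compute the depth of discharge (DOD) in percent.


DOD = 100 - SOC = 100 - 22.82 = 77.18%

77.18%


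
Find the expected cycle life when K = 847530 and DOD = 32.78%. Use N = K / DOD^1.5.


Step 1: DOD^1.5 = 32.78^1.5 = 187.68
Step 2: N = 847530 / 187.68 = 4516 cycles

4516 cycles


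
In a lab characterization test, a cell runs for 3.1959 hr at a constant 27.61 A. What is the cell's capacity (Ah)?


C = I * t = 27.61 * 3.1959 = 88.24 Ah

88.24 Ah


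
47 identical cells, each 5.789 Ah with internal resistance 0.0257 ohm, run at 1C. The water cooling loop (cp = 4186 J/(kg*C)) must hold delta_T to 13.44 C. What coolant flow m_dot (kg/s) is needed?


Step 1: I = 1 * 5.789 = 5.789 A
Step 2: Q_cell = I^2 * R = 5.789^2 * 0.0257 = 0.86127 W
Step 3: Q_total = 47 * 0.86127 = 40.48 W
Step 4: m_dot = Q_total / (cp * dT) = 40.48 / (4186 * 13.44) = 7.195e-04 kg/s

7.195e-04 kg/s


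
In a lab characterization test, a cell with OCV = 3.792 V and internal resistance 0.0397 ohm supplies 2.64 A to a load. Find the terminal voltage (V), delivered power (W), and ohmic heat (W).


Step 1: V_terminal = OCV - I*R = 3.792 - 2.64 * 0.0397 = 3.6872 V
Step 2: P_out = V_terminal * I = 3.6872 * 2.64 = 9.734 W
Step 3: Q = I^2 * R = 2.64^2 * 0.0397 = 0.2767 W

V=3.6872 V, P=9.734 W, Q=0.2767 W


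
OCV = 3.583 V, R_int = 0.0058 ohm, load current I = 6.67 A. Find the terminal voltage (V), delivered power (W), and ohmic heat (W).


Step 1: V_terminal = OCV - I*R = 3.583 - 6.67 * 0.0058 = 3.5443 V
Step 2: P_out = V_terminal * I = 3.5443 * 6.67 = 23.64 W
Step 3: Q = I^2 * R = 6.67^2 * 0.0058 = 0.2580 W

V=3.5443 V, P=23.64 W, Q=0.2580 W


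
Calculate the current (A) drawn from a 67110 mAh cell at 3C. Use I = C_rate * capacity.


Convert: capacity = 67110 mAh = 67.11 Ah
At 3C: I = 3 * 67.11 Ah = 201.33 A

201.33 A


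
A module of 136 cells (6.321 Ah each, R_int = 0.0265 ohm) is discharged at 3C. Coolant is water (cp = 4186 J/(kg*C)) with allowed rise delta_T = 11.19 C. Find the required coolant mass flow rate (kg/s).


Step 1: I = 3 * 6.321 = 18.963 A
Step 2: Q_cell = I^2 * R = 18.963^2 * 0.0265 = 9.5293 W
Step 3: Q_total = 136 * 9.5293 = 1296 W
Step 4: m_dot = Q_total / (cp * dT) = 1296 / (4186 * 11.19) = 0.02767 kg/s

0.02767 kg/s


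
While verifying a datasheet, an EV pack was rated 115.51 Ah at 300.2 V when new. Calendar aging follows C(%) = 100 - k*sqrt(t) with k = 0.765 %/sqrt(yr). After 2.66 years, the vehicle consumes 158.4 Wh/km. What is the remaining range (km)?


Step 1: capacity retention = 100 - 0.765 * sqrt(2.66) = 100 - 0.765 * 1.631 = 98.752%
Step 2: C_now = 115.51 * 98.752/100 = 114.07 Ah
Step 3: E_pack = V * C_now = 300.2 * 114.07 = 34244 Wh
Step 4: range = E_pack / consumption = 34244 / 158.4 = 216.2 km

216.2 km


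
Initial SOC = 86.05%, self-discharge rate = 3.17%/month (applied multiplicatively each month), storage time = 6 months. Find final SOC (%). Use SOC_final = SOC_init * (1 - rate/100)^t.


decay = (1 - 3.17/100)^6 = 0.82425
SOC_final = 86.05 * 0.82425 = 70.93%

70.93%


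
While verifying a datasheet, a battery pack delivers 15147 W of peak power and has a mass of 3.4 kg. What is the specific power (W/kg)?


SP = P / m = 15147 / 3.4 = 4455 W/kg

4455 W/kg


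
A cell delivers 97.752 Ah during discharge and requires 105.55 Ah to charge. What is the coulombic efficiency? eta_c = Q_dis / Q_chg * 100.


eta_c = Q_dis / Q_chg * 100 = 97.752 / 105.55 * 100 = 92.61%

92.61%


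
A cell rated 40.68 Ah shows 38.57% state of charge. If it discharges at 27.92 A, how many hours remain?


Step 1: remaining = SOC/100 * C_total = 38.57/100 * 40.68 = 15.69 Ah
Step 2: t = remaining / I = 15.69 / 27.92 = 0.5620 hr

0.5620 hr


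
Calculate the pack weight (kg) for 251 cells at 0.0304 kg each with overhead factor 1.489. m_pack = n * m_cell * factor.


m_pack = n * m_cell * overhead = 251 * 0.0304 * 1.489 = 11.36 kg

11.36 kg


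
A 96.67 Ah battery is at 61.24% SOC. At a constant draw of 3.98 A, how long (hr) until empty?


Step 1: remaining = SOC/100 * C_total = 61.24/100 * 96.67 = 59.201 Ah
Step 2: t = remaining / I = 59.201 / 3.98 = 14.87 hr

14.87 hr


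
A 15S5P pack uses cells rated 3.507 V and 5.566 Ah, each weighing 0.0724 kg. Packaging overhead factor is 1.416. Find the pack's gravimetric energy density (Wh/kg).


Step 1: V_pack = 15 * 3.507 = 52.605 V
Step 2: C_pack = 5 * 5.566 = 27.83 Ah
Step 3: E_pack = V_pack * C_pack = 52.605 * 27.83 = 1464 Wh
Step 4: m_pack = 15 * 5 * 0.0724 * 1.416 = 7.6889 kg
Step 5: ED = E_pack / m_pack = 1464 / 7.6889 = 190.4 Wh/kg

190.4 Wh/kg


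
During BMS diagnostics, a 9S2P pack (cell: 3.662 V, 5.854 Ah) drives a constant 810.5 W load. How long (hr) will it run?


Step 1: E_pack = Ns * V_cell * Np * C_cell = 9 * 3.662 * 2 * 5.854 = 385.87 Wh
Step 2: t = E_pack / P = 385.87 / 810.5 = 0.4761 hr

0.4761 hr


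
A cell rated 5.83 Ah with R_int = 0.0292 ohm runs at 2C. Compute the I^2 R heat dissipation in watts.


Step 1: I = C_rate * capacity = 2 * 5.83 = 11.66 A
Step 2: Q = I^2 * R = 11.66^2 * 0.0292 = 135.96 * 0.0292 = 3.970 W

3.970 W


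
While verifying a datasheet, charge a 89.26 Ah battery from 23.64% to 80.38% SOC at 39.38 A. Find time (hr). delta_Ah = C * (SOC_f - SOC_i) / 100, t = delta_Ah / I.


Step 1: dSOC = 80.38% - 23.64% = 56.74%
Step 2: delta_Ah = 89.26 * 56.74 / 100 = 50.646 Ah
Step 3: t = 50.646 / 39.38 = 1.286 hr

1.286 hr


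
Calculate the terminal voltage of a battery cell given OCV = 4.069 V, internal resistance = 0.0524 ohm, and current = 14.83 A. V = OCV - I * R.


V = OCV - I*R = 4.069 - 14.83 * 0.0524 = 3.292 V

3.292 V


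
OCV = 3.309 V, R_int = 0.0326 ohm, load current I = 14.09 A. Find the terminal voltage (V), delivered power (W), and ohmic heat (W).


Step 1: V_terminal = OCV - I*R = 3.309 - 14.09 * 0.0326 = 2.8497 V
Step 2: P_out = V_terminal * I = 2.8497 * 14.09 = 40.15 W
Step 3: Q = I^2 * R = 14.09^2 * 0.0326 = 6.472 W

V=2.8497 V, P=40.15 W, Q=6.472 W


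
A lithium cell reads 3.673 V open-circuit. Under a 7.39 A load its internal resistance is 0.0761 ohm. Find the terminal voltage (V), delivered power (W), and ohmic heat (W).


Step 1: V_terminal = OCV - I*R = 3.673 - 7.39 * 0.0761 = 3.1106 V
Step 2: P_out = V_terminal * I = 3.1106 * 7.39 = 22.99 W
Step 3: Q = I^2 * R = 7.39^2 * 0.0761 = 4.156 W

V=3.1106 V, P=22.99 W, Q=4.156 W


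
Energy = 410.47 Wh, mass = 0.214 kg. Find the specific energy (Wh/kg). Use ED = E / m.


Specific energy = 410.47 Wh / 0.214 kg = 1918 Wh/kg

1918 Wh/kg


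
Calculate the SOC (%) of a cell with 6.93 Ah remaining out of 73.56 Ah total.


SOC% = 6.93 / 73.56 * 100 = 9.421%

9.421%


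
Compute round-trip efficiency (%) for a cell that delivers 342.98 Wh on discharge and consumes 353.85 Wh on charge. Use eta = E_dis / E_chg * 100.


Round-trip efficiency = 342.98/353.85 * 100% = 96.93%

96.93%


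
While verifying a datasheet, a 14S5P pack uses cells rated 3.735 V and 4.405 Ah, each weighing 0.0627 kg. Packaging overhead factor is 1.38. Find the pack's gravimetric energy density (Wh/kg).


Step 1: V_pack = 14 * 3.735 = 52.29 V
Step 2: C_pack = 5 * 4.405 = 22.025 Ah
Step 3: E_pack = V_pack * C_pack = 52.29 * 22.025 = 1151.7 Wh
Step 4: m_pack = 14 * 5 * 0.0627 * 1.38 = 6.0568 kg
Step 5: ED = E_pack / m_pack = 1151.7 / 6.0568 = 190.1 Wh/kg

190.1 Wh/kg


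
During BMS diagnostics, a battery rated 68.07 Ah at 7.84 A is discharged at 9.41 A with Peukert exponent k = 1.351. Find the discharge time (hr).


t_rated = C / I_rated = 68.07 / 7.84 = 8.6824 hr
(I_rated/I)^k = (0.83316)^1.351 = 0.78146
t = t_rated * (I_rated/I)^k = 8.6824 * 0.78146 = 6.785 hr

6.785 hr


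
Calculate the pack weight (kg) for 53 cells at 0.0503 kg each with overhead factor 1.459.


m_pack = n * m_cell * overhead = 53 * 0.0503 * 1.459 = 3.890 kg

3.890 kg


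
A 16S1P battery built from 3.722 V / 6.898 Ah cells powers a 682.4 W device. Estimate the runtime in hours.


Step 1: E_pack = Ns * V_cell * Np * C_cell = 16 * 3.722 * 1 * 6.898 = 410.79 Wh
Step 2: t = E_pack / P = 410.79 / 682.4 = 0.6020 hr

0.6020 hr


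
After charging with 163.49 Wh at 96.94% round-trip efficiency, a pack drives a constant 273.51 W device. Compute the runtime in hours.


Step 1: E_discharge = eta/100 * E_charge = 96.94/100 * 163.49 = 158.49 Wh
Step 2: t = E_discharge / P = 158.49 / 273.51 = 0.5795 hr

0.5795 hr


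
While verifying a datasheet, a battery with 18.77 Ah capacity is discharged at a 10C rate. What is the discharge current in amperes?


At 10C: I = 10 * 18.77 Ah = 187.7 A

187.7 A


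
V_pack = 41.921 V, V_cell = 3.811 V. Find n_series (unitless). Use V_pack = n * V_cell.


Rearranging: n = V_pack / V_cell = 41.921 / 3.811 = 11 cells

11


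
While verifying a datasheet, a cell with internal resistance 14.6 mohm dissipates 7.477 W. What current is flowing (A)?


Convert: R = 14.6 mohm = 0.0146 ohm
I = sqrt(Q / R) = sqrt(7.477 / 0.0146) = sqrt(512.12) = 22.63 A

22.63 A


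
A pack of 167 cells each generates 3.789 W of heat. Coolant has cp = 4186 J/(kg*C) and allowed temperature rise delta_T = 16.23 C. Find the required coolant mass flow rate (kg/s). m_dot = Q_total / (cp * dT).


Q_total = 167 * 3.789 = 632.76 W
m_dot = Q_total / (cp * dT) = 632.76 / (4186 * 16.23) = 0.009314 kg/s

0.009314 kg/s


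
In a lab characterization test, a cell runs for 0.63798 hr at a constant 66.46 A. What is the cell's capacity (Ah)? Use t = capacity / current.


C = I * t = 66.46 * 0.63798 = 42.40 Ah

42.40 Ah


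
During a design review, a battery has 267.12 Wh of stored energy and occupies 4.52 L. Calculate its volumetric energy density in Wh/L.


ED = E / V = 267.12 / 4.52 = 59.10 Wh/L

59.10 Wh/L


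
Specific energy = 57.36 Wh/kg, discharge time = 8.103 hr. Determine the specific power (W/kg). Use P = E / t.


Specific power = 57.36 Wh/kg / 8.103 hr = 7.079 W/kg

7.079 W/kg


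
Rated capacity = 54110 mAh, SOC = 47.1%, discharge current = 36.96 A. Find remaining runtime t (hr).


Convert: C_total = 54110 mAh = 54.11 Ah
Step 1: remaining = SOC/100 * C_total = 47.1/100 * 54.11 = 25.486 Ah
Step 2: t = remaining / I = 25.486 / 36.96 = 0.6896 hr

0.6896 hr


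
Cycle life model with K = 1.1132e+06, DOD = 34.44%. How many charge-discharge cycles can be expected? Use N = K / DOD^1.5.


DOD^1.5 = 202.11
N = K / DOD^1.5 = 1.1132e+06 / 202.11 = 5508

5508 cycles


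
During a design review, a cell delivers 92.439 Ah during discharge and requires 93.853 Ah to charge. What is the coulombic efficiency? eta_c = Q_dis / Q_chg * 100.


eta_c = Q_dis / Q_chg * 100 = 92.439 / 93.853 * 100 = 98.49%

98.49%


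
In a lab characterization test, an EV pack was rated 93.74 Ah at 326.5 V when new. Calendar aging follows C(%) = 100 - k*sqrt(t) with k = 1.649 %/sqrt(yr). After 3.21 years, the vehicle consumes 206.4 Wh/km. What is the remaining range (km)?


Step 1: capacity retention = 100 - 1.649 * sqrt(3.21) = 100 - 1.649 * 1.7916 = 97.046%
Step 2: C_now = 93.74 * 97.046/100 = 90.971 Ah
Step 3: E_pack = V * C_now = 326.5 * 90.971 = 29702 Wh
Step 4: range = E_pack / consumption = 29702 / 206.4 = 143.9 km

143.9 km


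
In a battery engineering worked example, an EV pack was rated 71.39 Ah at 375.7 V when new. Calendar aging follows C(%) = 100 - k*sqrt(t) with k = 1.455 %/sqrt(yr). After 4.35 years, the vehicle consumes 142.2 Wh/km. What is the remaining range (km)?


Step 1: capacity retention = 100 - 1.455 * sqrt(4.35) = 100 - 1.455 * 2.0857 = 96.965%
Step 2: C_now = 71.39 * 96.965/100 = 69.223 Ah
Step 3: E_pack = V * C_now = 375.7 * 69.223 = 26007 Wh
Step 4: range = E_pack / consumption = 26007 / 142.2 = 182.9 km

182.9 km


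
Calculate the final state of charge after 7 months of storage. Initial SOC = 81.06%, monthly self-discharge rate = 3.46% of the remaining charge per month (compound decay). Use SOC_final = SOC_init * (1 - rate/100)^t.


decay = (1 - 3.46/100)^7 = 0.78154
SOC_final = 81.06 * 0.78154 = 63.35%

63.35%


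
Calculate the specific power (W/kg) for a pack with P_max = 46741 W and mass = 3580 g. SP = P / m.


Convert: m = 3580 g = 3.58 kg
SP = P / m = 46741 / 3.58 = 13060 W/kg

13060 W/kg


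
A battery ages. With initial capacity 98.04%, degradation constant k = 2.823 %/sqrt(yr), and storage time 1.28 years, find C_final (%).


Step 1: sqrt(1.28 yr) = 1.1314
Step 2: drop = 2.823 * 1.1314 = 3.1939
Step 3: C_final = 98.04 - 3.1939 = 94.85%

94.85%


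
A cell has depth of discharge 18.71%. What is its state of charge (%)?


SOC = 100 - DOD = 100 - 18.71 = 81.29%

81.29%


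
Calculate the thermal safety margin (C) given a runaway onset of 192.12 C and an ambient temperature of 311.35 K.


Convert: T_ambient = 311.35 K = 38.2 C
margin = 192.12 - 38.2 = 153.92 C

153.92 C


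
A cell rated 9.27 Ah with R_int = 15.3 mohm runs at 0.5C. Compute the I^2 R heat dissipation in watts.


Convert: R = 15.3 mohm = 0.0153 ohm
Step 1: I = C_rate * capacity = 0.5 * 9.27 = 4.635 A
Step 2: Q = I^2 * R = 4.635^2 * 0.0153 = 21.483 * 0.0153 = 0.3287 W

0.3287 W


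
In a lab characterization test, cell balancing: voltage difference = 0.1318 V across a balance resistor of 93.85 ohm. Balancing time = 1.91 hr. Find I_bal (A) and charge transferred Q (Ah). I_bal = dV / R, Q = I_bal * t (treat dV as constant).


I_bal = dV / R = 0.1318 / 93.85 = 0.0014044 A
Q = I_bal * t = 0.0014044 * 1.91 = 0.002682 Ah

I=0.0014044 A, Q=0.002682 Ah


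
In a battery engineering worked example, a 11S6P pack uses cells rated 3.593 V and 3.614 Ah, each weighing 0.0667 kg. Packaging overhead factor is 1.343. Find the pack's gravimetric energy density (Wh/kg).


Step 1: V_pack = 11 * 3.593 = 39.523 V
Step 2: C_pack = 6 * 3.614 = 21.684 Ah
Step 3: E_pack = V_pack * C_pack = 39.523 * 21.684 = 857.02 Wh
Step 4: m_pack = 11 * 6 * 0.0667 * 1.343 = 5.9122 kg
Step 5: ED = E_pack / m_pack = 857.02 / 5.9122 = 145.0 Wh/kg

145.0 Wh/kg


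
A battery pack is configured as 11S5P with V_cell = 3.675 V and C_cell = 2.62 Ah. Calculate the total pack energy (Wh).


E = Ns * Vcell * Np * Ccell = 11 * 3.675 * 5 * 2.62 = 529.6 Wh

529.6 Wh


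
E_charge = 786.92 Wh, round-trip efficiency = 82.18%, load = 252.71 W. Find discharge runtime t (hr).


Step 1: E_discharge = eta/100 * E_charge = 82.18/100 * 786.92 = 646.69 Wh
Step 2: t = E_discharge / P = 646.69 / 252.71 = 2.559 hr

2.559 hr


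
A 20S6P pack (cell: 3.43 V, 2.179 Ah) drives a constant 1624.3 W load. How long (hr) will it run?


Step 1: E_pack = Ns * V_cell * Np * C_cell = 20 * 3.43 * 6 * 2.179 = 896.88 Wh
Step 2: t = E_pack / P = 896.88 / 1624.3 = 0.5522 hr

0.5522 hr


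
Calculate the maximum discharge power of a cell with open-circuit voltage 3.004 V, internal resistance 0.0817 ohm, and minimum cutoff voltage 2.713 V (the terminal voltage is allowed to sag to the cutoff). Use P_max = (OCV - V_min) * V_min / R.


dV = OCV - V_min = 0.291 V (so I_max = dV / R)
P_max = dV * V_min / R = 0.291 * 2.713 / 0.0817 = 9.663 W

9.663 W


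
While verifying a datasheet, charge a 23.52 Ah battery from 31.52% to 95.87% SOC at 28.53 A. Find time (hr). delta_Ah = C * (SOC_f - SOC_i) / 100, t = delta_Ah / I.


delta_Ah = 23.52 * (95.87 - 31.52) / 100 = 15.135 Ah
t = delta_Ah / I = 15.135 / 28.53 = 0.5305 hr

0.5305 hr


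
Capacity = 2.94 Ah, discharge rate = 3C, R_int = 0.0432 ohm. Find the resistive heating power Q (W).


Step 1: I = C_rate * capacity = 3 * 2.94 = 8.82 A
Step 2: Q = I^2 * R = 8.82^2 * 0.0432 = 77.792 * 0.0432 = 3.361 W

3.361 W


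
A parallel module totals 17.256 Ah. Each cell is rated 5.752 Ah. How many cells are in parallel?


n = C_total / C_cell = 17.256 / 5.752 = 3

3


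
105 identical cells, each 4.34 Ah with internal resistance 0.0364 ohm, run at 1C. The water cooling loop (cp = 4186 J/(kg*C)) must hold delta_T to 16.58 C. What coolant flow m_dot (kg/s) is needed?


Step 1: I = 1 * 4.34 = 4.34 A
Step 2: Q_cell = I^2 * R = 4.34^2 * 0.0364 = 0.68562 W
Step 3: Q_total = 105 * 0.68562 = 71.99 W
Step 4: m_dot = Q_total / (cp * dT) = 71.99 / (4186 * 16.58) = 0.001037 kg/s

0.001037 kg/s


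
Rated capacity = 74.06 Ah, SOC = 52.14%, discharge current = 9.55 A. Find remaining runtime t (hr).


Step 1: remaining = SOC/100 * C_total = 52.14/100 * 74.06 = 38.615 Ah
Step 2: t = remaining / I = 38.615 / 9.55 = 4.043 hr

4.043 hr


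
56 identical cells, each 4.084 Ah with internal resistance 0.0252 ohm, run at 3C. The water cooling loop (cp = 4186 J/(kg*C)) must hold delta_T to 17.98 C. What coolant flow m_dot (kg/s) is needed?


Step 1: I = 3 * 4.084 = 12.252 A
Step 2: Q_cell = I^2 * R = 12.252^2 * 0.0252 = 3.7828 W
Step 3: Q_total = 56 * 3.7828 = 211.84 W
Step 4: m_dot = Q_total / (cp * dT) = 211.84 / (4186 * 17.98) = 0.002815 kg/s

0.002815 kg/s


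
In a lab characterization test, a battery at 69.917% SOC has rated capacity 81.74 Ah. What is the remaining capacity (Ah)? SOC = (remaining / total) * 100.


remaining = SOC / 100 * total = 69.917 / 100 * 81.74 = 57.15 Ah

57.15 Ah


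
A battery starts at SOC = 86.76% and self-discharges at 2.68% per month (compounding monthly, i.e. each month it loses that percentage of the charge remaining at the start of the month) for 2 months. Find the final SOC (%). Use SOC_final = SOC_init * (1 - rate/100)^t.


decay = (1 - 2.68/100)^2 = 0.94712
SOC_final = 86.76 * 0.94712 = 82.17%

82.17%


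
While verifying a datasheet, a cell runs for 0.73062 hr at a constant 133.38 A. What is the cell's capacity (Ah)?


C = I * t = 133.38 * 0.73062 = 97.45 Ah

97.45 Ah


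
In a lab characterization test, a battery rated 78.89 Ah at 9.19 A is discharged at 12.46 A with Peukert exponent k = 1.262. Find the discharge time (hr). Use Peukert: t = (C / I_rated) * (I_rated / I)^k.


t_rated = C / I_rated = 78.89 / 9.19 = 8.5843 hr
(I_rated/I)^k = (0.73756)^1.262 = 0.68102
t = t_rated * (I_rated/I)^k = 8.5843 * 0.68102 = 5.846 hr

5.846 hr


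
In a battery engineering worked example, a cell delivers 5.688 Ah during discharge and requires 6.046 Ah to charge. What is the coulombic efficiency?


Coulombic efficiency = 5.688/6.046 * 100% = 94.08%

94.08%


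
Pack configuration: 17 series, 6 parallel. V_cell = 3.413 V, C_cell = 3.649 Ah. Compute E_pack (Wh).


E = Ns * Vcell * Np * Ccell = 17 * 3.413 * 6 * 3.649 = 1270 Wh

1270 Wh


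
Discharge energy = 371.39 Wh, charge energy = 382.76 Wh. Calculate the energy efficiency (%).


Round-trip efficiency = 371.39/382.76 * 100% = 97.03%

97.03%


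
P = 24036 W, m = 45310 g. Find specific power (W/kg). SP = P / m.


Convert: m = 45310 g = 45.31 kg
Specific power = 24036 W / 45.31 kg = 530.5 W/kg

530.5 W/kg


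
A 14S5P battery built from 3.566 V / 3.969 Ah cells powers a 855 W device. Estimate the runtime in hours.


Step 1: E_pack = Ns * V_cell * Np * C_cell = 14 * 3.566 * 5 * 3.969 = 990.74 Wh
Step 2: t = E_pack / P = 990.74 / 855 = 1.159 hr

1.159 hr


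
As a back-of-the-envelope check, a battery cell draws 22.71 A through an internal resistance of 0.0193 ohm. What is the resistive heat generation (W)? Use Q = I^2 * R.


Q = I^2 * R = 22.71^2 * 0.0193 = 9.954 W

9.954 W


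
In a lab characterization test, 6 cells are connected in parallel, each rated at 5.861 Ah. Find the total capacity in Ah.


Parallel capacities add: 6 * 5.861 Ah = 35.166 Ah

35.166 Ah


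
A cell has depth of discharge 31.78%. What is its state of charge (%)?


SOC = 100 - DOD = 100 - 31.78 = 68.22%

68.22%


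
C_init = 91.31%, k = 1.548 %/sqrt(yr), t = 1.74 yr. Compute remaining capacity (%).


sqrt(t) = sqrt(1.74) = 1.3191
C_final = 91.31 - 1.548 * 1.3191 = 89.27%

89.27%


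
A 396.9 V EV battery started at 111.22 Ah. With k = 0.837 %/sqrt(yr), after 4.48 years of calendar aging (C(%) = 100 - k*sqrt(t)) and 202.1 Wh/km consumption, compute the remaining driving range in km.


Step 1: capacity retention = 100 - 0.837 * sqrt(4.48) = 100 - 0.837 * 2.1166 = 98.228%
Step 2: C_now = 111.22 * 98.228/100 = 109.25 Ah
Step 3: E_pack = V * C_now = 396.9 * 109.25 = 43361 Wh
Step 4: range = E_pack / consumption = 43361 / 202.1 = 214.6 km

214.6 km


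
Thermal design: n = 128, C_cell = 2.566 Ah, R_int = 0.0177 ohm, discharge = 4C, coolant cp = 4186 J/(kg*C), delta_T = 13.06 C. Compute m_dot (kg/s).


Step 1: I = 4 * 2.566 = 10.264 A
Step 2: Q_cell = I^2 * R = 10.264^2 * 0.0177 = 1.8647 W
Step 3: Q_total = 128 * 1.8647 = 238.68 W
Step 4: m_dot = Q_total / (cp * dT) = 238.68 / (4186 * 13.06) = 0.004366 kg/s

0.004366 kg/s


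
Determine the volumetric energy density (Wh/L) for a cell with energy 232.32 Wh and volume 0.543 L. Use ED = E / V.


ED = E / V = 232.32 / 0.543 = 427.8 Wh/L

427.8 Wh/L


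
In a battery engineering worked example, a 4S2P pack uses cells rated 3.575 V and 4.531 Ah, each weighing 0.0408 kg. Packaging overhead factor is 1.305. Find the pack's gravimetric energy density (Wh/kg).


Step 1: V_pack = 4 * 3.575 = 14.3 V
Step 2: C_pack = 2 * 4.531 = 9.062 Ah
Step 3: E_pack = V_pack * C_pack = 14.3 * 9.062 = 129.59 Wh
Step 4: m_pack = 4 * 2 * 0.0408 * 1.305 = 0.42595 kg
Step 5: ED = E_pack / m_pack = 129.59 / 0.42595 = 304.2 Wh/kg

304.2 Wh/kg


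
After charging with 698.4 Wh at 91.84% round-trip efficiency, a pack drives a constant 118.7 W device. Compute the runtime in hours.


Step 1: E_discharge = eta/100 * E_charge = 91.84/100 * 698.4 = 641.41 Wh
Step 2: t = E_discharge / P = 641.41 / 118.7 = 5.404 hr

5.404 hr


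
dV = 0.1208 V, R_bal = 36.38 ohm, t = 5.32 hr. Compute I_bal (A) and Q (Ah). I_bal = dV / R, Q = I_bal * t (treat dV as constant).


I_bal = dV / R = 0.1208 / 36.38 = 0.0033205 A
Q = I_bal * t = 0.0033205 * 5.32 = 0.01767 Ah

I=0.0033205 A, Q=0.01767 Ah
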